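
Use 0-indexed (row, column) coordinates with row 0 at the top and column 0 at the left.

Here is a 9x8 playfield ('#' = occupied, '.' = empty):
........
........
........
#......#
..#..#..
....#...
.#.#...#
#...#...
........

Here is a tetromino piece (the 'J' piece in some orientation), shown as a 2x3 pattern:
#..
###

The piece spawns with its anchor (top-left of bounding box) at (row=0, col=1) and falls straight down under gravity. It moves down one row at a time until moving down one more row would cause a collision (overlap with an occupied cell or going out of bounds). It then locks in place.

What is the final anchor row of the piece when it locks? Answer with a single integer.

Answer: 2

Derivation:
Spawn at (row=0, col=1). Try each row:
  row 0: fits
  row 1: fits
  row 2: fits
  row 3: blocked -> lock at row 2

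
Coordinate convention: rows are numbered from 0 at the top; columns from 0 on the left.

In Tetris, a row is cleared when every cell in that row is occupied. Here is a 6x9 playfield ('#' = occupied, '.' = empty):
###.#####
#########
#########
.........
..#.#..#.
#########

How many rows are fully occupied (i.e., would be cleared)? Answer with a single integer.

Answer: 3

Derivation:
Check each row:
  row 0: 1 empty cell -> not full
  row 1: 0 empty cells -> FULL (clear)
  row 2: 0 empty cells -> FULL (clear)
  row 3: 9 empty cells -> not full
  row 4: 6 empty cells -> not full
  row 5: 0 empty cells -> FULL (clear)
Total rows cleared: 3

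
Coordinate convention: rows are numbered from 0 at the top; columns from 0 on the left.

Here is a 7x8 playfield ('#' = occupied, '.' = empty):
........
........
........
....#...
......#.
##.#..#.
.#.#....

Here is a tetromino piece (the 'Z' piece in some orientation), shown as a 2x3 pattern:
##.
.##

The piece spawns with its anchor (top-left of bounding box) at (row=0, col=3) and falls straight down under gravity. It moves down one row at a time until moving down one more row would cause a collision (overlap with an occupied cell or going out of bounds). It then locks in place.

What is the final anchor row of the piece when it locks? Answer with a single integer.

Answer: 1

Derivation:
Spawn at (row=0, col=3). Try each row:
  row 0: fits
  row 1: fits
  row 2: blocked -> lock at row 1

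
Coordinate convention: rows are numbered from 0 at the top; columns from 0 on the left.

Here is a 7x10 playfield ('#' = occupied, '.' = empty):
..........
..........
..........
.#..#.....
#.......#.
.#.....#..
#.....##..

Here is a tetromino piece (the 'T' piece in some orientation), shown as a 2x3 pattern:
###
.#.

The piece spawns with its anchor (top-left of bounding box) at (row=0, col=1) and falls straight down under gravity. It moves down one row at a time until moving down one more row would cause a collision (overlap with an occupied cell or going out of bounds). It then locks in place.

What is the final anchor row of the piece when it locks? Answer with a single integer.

Answer: 2

Derivation:
Spawn at (row=0, col=1). Try each row:
  row 0: fits
  row 1: fits
  row 2: fits
  row 3: blocked -> lock at row 2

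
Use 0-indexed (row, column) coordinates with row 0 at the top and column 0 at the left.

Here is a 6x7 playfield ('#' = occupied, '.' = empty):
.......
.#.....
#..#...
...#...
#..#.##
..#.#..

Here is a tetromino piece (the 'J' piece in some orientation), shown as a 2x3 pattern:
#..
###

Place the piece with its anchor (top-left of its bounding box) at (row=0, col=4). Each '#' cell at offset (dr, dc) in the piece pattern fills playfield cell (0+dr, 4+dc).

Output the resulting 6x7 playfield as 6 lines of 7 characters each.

Answer: ....#..
.#..###
#..#...
...#...
#..#.##
..#.#..

Derivation:
Fill (0+0,4+0) = (0,4)
Fill (0+1,4+0) = (1,4)
Fill (0+1,4+1) = (1,5)
Fill (0+1,4+2) = (1,6)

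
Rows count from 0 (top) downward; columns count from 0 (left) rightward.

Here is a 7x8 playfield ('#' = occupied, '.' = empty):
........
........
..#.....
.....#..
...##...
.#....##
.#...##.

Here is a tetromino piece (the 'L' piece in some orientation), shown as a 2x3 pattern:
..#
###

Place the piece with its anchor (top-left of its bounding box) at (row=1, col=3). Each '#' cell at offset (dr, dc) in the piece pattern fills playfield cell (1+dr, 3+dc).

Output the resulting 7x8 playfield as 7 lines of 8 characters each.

Answer: ........
.....#..
..####..
.....#..
...##...
.#....##
.#...##.

Derivation:
Fill (1+0,3+2) = (1,5)
Fill (1+1,3+0) = (2,3)
Fill (1+1,3+1) = (2,4)
Fill (1+1,3+2) = (2,5)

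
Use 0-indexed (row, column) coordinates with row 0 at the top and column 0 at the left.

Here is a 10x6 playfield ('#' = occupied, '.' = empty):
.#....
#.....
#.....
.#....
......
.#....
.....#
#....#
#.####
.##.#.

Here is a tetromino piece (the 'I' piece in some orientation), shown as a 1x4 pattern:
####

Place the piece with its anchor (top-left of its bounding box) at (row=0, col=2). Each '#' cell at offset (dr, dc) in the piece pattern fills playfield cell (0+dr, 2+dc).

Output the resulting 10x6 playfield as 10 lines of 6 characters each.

Answer: .#####
#.....
#.....
.#....
......
.#....
.....#
#....#
#.####
.##.#.

Derivation:
Fill (0+0,2+0) = (0,2)
Fill (0+0,2+1) = (0,3)
Fill (0+0,2+2) = (0,4)
Fill (0+0,2+3) = (0,5)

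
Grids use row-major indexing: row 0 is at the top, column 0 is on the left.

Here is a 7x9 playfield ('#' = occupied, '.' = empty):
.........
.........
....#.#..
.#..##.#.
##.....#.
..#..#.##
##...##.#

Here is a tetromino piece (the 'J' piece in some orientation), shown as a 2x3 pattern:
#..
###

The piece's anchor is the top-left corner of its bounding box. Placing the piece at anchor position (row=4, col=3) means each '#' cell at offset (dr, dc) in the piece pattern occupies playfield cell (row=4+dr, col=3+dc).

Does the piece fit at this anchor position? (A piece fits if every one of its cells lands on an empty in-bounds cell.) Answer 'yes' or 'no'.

Check each piece cell at anchor (4, 3):
  offset (0,0) -> (4,3): empty -> OK
  offset (1,0) -> (5,3): empty -> OK
  offset (1,1) -> (5,4): empty -> OK
  offset (1,2) -> (5,5): occupied ('#') -> FAIL
All cells valid: no

Answer: no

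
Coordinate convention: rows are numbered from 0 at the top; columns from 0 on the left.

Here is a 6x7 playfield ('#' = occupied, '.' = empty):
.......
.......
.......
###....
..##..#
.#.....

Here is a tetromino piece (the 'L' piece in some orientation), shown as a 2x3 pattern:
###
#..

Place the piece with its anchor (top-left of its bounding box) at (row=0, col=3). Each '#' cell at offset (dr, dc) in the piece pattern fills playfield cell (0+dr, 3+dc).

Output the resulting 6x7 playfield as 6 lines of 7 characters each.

Fill (0+0,3+0) = (0,3)
Fill (0+0,3+1) = (0,4)
Fill (0+0,3+2) = (0,5)
Fill (0+1,3+0) = (1,3)

Answer: ...###.
...#...
.......
###....
..##..#
.#.....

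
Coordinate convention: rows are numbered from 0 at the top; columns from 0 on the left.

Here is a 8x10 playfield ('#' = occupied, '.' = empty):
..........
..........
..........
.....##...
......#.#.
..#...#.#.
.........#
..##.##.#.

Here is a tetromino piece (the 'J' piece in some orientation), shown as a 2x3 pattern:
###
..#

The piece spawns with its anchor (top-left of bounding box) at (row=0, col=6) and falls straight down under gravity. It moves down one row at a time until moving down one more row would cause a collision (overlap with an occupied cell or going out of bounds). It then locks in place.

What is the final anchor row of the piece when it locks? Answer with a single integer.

Answer: 2

Derivation:
Spawn at (row=0, col=6). Try each row:
  row 0: fits
  row 1: fits
  row 2: fits
  row 3: blocked -> lock at row 2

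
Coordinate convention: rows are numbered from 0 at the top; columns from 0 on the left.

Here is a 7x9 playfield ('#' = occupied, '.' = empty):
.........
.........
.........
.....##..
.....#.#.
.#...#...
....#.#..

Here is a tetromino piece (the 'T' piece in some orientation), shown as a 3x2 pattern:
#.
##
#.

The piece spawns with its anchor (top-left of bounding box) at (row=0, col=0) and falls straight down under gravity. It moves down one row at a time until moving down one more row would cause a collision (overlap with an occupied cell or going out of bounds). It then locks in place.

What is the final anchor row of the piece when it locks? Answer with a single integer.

Spawn at (row=0, col=0). Try each row:
  row 0: fits
  row 1: fits
  row 2: fits
  row 3: fits
  row 4: blocked -> lock at row 3

Answer: 3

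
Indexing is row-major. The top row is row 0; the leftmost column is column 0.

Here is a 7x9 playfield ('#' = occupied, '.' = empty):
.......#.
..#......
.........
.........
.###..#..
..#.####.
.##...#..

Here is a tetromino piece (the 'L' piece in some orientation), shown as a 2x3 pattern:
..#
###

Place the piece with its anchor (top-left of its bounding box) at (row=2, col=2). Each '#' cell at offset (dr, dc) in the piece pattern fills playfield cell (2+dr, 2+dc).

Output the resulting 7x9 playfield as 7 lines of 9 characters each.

Answer: .......#.
..#......
....#....
..###....
.###..#..
..#.####.
.##...#..

Derivation:
Fill (2+0,2+2) = (2,4)
Fill (2+1,2+0) = (3,2)
Fill (2+1,2+1) = (3,3)
Fill (2+1,2+2) = (3,4)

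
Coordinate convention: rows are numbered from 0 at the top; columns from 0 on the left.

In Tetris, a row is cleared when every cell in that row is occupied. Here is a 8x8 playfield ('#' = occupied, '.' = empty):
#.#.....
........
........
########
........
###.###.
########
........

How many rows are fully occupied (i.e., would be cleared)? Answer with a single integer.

Check each row:
  row 0: 6 empty cells -> not full
  row 1: 8 empty cells -> not full
  row 2: 8 empty cells -> not full
  row 3: 0 empty cells -> FULL (clear)
  row 4: 8 empty cells -> not full
  row 5: 2 empty cells -> not full
  row 6: 0 empty cells -> FULL (clear)
  row 7: 8 empty cells -> not full
Total rows cleared: 2

Answer: 2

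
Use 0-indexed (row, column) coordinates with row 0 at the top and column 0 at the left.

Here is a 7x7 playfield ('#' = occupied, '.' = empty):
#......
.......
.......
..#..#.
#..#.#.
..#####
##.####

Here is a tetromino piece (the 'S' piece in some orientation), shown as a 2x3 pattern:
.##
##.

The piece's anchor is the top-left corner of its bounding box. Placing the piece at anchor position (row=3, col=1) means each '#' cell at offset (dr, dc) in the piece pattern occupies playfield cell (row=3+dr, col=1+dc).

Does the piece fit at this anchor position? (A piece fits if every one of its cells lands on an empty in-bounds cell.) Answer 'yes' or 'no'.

Answer: no

Derivation:
Check each piece cell at anchor (3, 1):
  offset (0,1) -> (3,2): occupied ('#') -> FAIL
  offset (0,2) -> (3,3): empty -> OK
  offset (1,0) -> (4,1): empty -> OK
  offset (1,1) -> (4,2): empty -> OK
All cells valid: no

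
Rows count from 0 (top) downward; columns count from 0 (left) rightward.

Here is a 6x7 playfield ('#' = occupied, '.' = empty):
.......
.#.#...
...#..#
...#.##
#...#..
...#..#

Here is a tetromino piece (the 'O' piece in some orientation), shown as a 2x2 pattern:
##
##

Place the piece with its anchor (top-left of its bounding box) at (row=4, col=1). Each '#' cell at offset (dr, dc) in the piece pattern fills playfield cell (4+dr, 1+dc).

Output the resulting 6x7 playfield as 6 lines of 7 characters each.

Fill (4+0,1+0) = (4,1)
Fill (4+0,1+1) = (4,2)
Fill (4+1,1+0) = (5,1)
Fill (4+1,1+1) = (5,2)

Answer: .......
.#.#...
...#..#
...#.##
###.#..
.###..#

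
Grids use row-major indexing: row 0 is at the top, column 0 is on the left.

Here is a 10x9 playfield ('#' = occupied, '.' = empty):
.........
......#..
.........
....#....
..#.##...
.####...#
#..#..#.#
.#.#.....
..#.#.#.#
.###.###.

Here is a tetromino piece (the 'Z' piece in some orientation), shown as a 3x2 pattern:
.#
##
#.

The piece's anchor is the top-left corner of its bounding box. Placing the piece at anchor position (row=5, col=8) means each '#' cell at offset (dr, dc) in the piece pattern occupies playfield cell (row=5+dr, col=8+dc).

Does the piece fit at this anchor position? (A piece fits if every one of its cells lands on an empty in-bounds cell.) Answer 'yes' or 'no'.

Answer: no

Derivation:
Check each piece cell at anchor (5, 8):
  offset (0,1) -> (5,9): out of bounds -> FAIL
  offset (1,0) -> (6,8): occupied ('#') -> FAIL
  offset (1,1) -> (6,9): out of bounds -> FAIL
  offset (2,0) -> (7,8): empty -> OK
All cells valid: no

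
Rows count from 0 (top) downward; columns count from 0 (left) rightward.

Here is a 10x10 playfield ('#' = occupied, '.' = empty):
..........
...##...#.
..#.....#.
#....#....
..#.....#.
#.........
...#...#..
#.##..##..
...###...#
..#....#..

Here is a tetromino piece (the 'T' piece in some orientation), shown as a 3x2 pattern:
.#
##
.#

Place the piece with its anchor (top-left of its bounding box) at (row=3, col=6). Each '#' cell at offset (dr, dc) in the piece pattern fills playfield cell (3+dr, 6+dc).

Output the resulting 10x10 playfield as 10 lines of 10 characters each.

Fill (3+0,6+1) = (3,7)
Fill (3+1,6+0) = (4,6)
Fill (3+1,6+1) = (4,7)
Fill (3+2,6+1) = (5,7)

Answer: ..........
...##...#.
..#.....#.
#....#.#..
..#...###.
#......#..
...#...#..
#.##..##..
...###...#
..#....#..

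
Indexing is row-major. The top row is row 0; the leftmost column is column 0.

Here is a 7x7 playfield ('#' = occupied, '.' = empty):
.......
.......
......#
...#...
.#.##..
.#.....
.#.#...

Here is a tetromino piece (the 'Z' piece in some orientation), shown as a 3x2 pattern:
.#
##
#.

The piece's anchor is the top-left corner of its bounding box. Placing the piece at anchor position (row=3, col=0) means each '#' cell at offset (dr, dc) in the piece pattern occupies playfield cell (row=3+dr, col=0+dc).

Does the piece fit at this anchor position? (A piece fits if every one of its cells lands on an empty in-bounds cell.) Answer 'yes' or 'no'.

Answer: no

Derivation:
Check each piece cell at anchor (3, 0):
  offset (0,1) -> (3,1): empty -> OK
  offset (1,0) -> (4,0): empty -> OK
  offset (1,1) -> (4,1): occupied ('#') -> FAIL
  offset (2,0) -> (5,0): empty -> OK
All cells valid: no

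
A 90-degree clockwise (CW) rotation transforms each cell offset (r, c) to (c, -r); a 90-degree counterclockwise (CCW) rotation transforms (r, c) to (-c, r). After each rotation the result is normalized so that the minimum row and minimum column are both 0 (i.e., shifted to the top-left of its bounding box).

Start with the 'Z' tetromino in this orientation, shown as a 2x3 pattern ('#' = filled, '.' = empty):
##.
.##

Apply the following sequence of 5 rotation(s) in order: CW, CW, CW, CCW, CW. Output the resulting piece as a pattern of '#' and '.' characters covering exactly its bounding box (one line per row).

Start:
##.
.##
After rotation 1 (CW):
.#
##
#.
After rotation 2 (CW):
##.
.##
After rotation 3 (CW):
.#
##
#.
After rotation 4 (CCW):
##.
.##
After rotation 5 (CW):
.#
##
#.

Answer: .#
##
#.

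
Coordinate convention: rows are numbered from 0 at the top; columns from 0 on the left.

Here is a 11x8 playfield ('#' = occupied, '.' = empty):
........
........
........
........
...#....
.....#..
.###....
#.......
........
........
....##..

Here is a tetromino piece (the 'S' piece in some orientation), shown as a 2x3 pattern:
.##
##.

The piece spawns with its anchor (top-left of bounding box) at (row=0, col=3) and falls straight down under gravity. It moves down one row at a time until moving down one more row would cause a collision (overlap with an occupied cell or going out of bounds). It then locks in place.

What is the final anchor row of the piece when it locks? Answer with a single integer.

Answer: 2

Derivation:
Spawn at (row=0, col=3). Try each row:
  row 0: fits
  row 1: fits
  row 2: fits
  row 3: blocked -> lock at row 2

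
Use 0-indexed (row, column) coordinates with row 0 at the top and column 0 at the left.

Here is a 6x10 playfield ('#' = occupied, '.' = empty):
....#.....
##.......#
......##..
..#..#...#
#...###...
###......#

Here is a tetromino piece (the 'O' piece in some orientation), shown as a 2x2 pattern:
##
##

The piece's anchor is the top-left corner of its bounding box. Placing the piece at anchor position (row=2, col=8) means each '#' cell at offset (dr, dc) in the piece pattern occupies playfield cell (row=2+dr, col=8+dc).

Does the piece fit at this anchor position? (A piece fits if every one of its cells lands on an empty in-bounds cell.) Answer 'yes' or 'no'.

Answer: no

Derivation:
Check each piece cell at anchor (2, 8):
  offset (0,0) -> (2,8): empty -> OK
  offset (0,1) -> (2,9): empty -> OK
  offset (1,0) -> (3,8): empty -> OK
  offset (1,1) -> (3,9): occupied ('#') -> FAIL
All cells valid: no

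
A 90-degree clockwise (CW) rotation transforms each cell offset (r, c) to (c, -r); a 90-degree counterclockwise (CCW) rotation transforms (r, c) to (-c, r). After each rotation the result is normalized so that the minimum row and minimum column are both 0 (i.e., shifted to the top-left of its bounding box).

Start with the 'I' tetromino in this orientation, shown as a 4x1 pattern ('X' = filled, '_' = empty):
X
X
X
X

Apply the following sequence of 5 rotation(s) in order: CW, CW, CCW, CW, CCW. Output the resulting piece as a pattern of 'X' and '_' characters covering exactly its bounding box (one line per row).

Start:
X
X
X
X
After rotation 1 (CW):
XXXX
After rotation 2 (CW):
X
X
X
X
After rotation 3 (CCW):
XXXX
After rotation 4 (CW):
X
X
X
X
After rotation 5 (CCW):
XXXX

Answer: XXXX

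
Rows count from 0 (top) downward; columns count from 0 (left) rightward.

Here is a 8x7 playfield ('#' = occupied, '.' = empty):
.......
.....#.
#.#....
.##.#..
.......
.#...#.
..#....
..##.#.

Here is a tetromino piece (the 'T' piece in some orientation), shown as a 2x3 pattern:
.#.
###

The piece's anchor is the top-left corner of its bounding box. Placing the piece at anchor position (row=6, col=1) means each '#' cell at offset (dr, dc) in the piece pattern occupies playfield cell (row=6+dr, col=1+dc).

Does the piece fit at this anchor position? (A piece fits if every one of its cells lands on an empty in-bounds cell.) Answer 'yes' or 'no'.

Check each piece cell at anchor (6, 1):
  offset (0,1) -> (6,2): occupied ('#') -> FAIL
  offset (1,0) -> (7,1): empty -> OK
  offset (1,1) -> (7,2): occupied ('#') -> FAIL
  offset (1,2) -> (7,3): occupied ('#') -> FAIL
All cells valid: no

Answer: no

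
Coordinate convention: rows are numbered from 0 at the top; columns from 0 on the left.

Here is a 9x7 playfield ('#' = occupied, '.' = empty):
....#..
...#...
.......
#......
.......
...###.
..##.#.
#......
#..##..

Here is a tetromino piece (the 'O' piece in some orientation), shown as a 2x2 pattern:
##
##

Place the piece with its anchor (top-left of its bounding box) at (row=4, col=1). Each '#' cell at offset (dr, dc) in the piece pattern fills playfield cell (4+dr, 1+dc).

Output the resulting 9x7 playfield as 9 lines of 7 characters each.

Fill (4+0,1+0) = (4,1)
Fill (4+0,1+1) = (4,2)
Fill (4+1,1+0) = (5,1)
Fill (4+1,1+1) = (5,2)

Answer: ....#..
...#...
.......
#......
.##....
.#####.
..##.#.
#......
#..##..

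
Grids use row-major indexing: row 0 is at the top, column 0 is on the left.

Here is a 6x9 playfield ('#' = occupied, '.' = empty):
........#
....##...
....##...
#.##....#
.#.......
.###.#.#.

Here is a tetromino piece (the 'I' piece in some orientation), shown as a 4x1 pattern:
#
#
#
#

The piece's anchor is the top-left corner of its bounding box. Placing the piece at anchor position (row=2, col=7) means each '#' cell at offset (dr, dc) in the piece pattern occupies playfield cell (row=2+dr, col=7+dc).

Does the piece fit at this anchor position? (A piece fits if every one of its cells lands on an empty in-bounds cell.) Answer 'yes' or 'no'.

Answer: no

Derivation:
Check each piece cell at anchor (2, 7):
  offset (0,0) -> (2,7): empty -> OK
  offset (1,0) -> (3,7): empty -> OK
  offset (2,0) -> (4,7): empty -> OK
  offset (3,0) -> (5,7): occupied ('#') -> FAIL
All cells valid: no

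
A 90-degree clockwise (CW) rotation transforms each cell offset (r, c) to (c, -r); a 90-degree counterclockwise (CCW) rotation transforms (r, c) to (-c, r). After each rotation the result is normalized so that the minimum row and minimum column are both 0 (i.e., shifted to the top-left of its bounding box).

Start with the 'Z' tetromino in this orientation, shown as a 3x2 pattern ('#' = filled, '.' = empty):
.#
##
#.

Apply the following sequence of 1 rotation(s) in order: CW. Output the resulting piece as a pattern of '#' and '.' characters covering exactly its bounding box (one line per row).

Answer: ##.
.##

Derivation:
Start:
.#
##
#.
After rotation 1 (CW):
##.
.##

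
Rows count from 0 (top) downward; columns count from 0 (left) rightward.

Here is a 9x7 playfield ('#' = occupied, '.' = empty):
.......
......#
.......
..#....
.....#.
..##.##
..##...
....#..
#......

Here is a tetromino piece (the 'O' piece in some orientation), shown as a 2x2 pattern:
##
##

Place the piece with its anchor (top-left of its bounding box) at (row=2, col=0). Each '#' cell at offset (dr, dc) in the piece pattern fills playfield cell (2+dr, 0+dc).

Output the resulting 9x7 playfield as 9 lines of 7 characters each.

Answer: .......
......#
##.....
###....
.....#.
..##.##
..##...
....#..
#......

Derivation:
Fill (2+0,0+0) = (2,0)
Fill (2+0,0+1) = (2,1)
Fill (2+1,0+0) = (3,0)
Fill (2+1,0+1) = (3,1)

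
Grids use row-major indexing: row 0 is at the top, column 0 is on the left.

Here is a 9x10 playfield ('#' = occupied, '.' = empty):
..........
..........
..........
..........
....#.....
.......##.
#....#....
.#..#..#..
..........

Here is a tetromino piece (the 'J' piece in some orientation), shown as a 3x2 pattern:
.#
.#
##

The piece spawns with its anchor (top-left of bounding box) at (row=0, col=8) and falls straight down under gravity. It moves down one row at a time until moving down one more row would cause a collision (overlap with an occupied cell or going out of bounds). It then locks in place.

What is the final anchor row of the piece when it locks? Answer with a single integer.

Spawn at (row=0, col=8). Try each row:
  row 0: fits
  row 1: fits
  row 2: fits
  row 3: blocked -> lock at row 2

Answer: 2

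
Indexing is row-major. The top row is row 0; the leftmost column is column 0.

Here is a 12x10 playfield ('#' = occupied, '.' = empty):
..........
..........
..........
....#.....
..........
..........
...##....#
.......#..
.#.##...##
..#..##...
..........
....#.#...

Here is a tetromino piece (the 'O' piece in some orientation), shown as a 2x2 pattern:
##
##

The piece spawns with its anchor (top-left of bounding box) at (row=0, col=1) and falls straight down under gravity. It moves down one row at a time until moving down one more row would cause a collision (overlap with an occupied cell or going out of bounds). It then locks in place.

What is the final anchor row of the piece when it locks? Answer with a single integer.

Spawn at (row=0, col=1). Try each row:
  row 0: fits
  row 1: fits
  row 2: fits
  row 3: fits
  row 4: fits
  row 5: fits
  row 6: fits
  row 7: blocked -> lock at row 6

Answer: 6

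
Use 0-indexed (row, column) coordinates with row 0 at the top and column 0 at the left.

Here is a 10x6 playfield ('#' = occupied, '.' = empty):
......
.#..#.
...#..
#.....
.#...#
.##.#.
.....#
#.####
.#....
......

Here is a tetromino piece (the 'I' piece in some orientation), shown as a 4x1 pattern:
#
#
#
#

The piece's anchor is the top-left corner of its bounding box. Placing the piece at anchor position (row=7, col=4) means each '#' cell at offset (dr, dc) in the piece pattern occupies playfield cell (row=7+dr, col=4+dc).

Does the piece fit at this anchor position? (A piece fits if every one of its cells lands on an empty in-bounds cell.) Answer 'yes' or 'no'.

Answer: no

Derivation:
Check each piece cell at anchor (7, 4):
  offset (0,0) -> (7,4): occupied ('#') -> FAIL
  offset (1,0) -> (8,4): empty -> OK
  offset (2,0) -> (9,4): empty -> OK
  offset (3,0) -> (10,4): out of bounds -> FAIL
All cells valid: no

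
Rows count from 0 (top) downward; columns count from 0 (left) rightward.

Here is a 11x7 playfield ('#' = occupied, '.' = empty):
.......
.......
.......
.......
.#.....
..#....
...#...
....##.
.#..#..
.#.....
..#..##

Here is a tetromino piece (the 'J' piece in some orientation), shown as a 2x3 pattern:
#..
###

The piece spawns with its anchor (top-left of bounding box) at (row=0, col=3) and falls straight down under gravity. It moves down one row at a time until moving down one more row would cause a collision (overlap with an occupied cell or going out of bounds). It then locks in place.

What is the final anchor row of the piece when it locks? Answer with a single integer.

Answer: 4

Derivation:
Spawn at (row=0, col=3). Try each row:
  row 0: fits
  row 1: fits
  row 2: fits
  row 3: fits
  row 4: fits
  row 5: blocked -> lock at row 4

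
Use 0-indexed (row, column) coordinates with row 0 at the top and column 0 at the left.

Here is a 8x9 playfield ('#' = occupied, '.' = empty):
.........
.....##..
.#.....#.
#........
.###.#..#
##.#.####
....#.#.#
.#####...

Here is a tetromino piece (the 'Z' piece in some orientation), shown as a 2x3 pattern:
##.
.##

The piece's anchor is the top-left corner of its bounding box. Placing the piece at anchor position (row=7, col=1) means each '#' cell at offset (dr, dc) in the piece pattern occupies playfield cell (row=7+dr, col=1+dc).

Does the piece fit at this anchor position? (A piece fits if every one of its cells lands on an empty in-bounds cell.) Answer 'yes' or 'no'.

Check each piece cell at anchor (7, 1):
  offset (0,0) -> (7,1): occupied ('#') -> FAIL
  offset (0,1) -> (7,2): occupied ('#') -> FAIL
  offset (1,1) -> (8,2): out of bounds -> FAIL
  offset (1,2) -> (8,3): out of bounds -> FAIL
All cells valid: no

Answer: no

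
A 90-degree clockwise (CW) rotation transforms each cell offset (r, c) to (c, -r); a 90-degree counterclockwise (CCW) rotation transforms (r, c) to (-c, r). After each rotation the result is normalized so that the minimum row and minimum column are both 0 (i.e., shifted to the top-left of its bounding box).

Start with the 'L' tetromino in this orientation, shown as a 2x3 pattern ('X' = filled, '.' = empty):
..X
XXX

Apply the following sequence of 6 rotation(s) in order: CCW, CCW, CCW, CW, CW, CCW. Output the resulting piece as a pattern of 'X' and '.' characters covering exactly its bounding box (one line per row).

Answer: XXX
X..

Derivation:
Start:
..X
XXX
After rotation 1 (CCW):
XX
.X
.X
After rotation 2 (CCW):
XXX
X..
After rotation 3 (CCW):
X.
X.
XX
After rotation 4 (CW):
XXX
X..
After rotation 5 (CW):
XX
.X
.X
After rotation 6 (CCW):
XXX
X..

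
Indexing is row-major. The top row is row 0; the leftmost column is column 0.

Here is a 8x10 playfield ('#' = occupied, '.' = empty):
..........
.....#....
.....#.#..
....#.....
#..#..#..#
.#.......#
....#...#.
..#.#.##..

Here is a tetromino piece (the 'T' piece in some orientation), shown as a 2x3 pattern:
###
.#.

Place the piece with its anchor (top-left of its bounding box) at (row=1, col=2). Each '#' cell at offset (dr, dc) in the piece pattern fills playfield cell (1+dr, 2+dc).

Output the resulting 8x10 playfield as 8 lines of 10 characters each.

Fill (1+0,2+0) = (1,2)
Fill (1+0,2+1) = (1,3)
Fill (1+0,2+2) = (1,4)
Fill (1+1,2+1) = (2,3)

Answer: ..........
..####....
...#.#.#..
....#.....
#..#..#..#
.#.......#
....#...#.
..#.#.##..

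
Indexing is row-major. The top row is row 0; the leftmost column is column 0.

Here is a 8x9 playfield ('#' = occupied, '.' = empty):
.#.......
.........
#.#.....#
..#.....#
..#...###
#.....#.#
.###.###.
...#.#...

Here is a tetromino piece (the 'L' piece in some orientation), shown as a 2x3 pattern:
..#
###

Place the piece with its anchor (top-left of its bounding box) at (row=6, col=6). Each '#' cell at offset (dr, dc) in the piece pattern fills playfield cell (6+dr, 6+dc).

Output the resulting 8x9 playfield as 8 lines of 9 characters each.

Fill (6+0,6+2) = (6,8)
Fill (6+1,6+0) = (7,6)
Fill (6+1,6+1) = (7,7)
Fill (6+1,6+2) = (7,8)

Answer: .#.......
.........
#.#.....#
..#.....#
..#...###
#.....#.#
.###.####
...#.####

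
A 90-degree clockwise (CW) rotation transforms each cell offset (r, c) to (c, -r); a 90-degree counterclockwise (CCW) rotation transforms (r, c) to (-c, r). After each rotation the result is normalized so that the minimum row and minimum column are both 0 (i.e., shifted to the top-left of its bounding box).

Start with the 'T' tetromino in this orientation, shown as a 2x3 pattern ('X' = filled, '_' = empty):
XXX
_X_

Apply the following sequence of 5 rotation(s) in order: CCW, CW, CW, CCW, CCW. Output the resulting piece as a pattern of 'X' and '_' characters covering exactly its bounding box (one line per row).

Start:
XXX
_X_
After rotation 1 (CCW):
X_
XX
X_
After rotation 2 (CW):
XXX
_X_
After rotation 3 (CW):
_X
XX
_X
After rotation 4 (CCW):
XXX
_X_
After rotation 5 (CCW):
X_
XX
X_

Answer: X_
XX
X_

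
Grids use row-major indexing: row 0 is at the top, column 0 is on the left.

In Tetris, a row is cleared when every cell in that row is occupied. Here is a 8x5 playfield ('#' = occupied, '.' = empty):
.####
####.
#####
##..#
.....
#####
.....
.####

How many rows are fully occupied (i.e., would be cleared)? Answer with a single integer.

Answer: 2

Derivation:
Check each row:
  row 0: 1 empty cell -> not full
  row 1: 1 empty cell -> not full
  row 2: 0 empty cells -> FULL (clear)
  row 3: 2 empty cells -> not full
  row 4: 5 empty cells -> not full
  row 5: 0 empty cells -> FULL (clear)
  row 6: 5 empty cells -> not full
  row 7: 1 empty cell -> not full
Total rows cleared: 2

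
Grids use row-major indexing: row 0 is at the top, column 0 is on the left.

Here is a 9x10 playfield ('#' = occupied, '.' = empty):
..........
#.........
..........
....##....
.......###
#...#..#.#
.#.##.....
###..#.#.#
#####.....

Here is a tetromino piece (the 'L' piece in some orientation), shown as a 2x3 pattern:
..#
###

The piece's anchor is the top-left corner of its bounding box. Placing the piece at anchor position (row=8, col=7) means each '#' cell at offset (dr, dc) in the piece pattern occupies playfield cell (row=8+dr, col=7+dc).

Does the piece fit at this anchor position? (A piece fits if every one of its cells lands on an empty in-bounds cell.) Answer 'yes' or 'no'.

Answer: no

Derivation:
Check each piece cell at anchor (8, 7):
  offset (0,2) -> (8,9): empty -> OK
  offset (1,0) -> (9,7): out of bounds -> FAIL
  offset (1,1) -> (9,8): out of bounds -> FAIL
  offset (1,2) -> (9,9): out of bounds -> FAIL
All cells valid: no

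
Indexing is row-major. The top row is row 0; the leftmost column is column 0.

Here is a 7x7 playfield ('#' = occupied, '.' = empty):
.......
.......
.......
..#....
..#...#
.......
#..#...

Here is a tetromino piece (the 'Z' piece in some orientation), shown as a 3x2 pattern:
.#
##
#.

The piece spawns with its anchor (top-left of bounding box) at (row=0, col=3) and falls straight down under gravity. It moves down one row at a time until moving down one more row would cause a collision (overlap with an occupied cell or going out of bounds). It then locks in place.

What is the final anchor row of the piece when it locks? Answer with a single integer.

Answer: 3

Derivation:
Spawn at (row=0, col=3). Try each row:
  row 0: fits
  row 1: fits
  row 2: fits
  row 3: fits
  row 4: blocked -> lock at row 3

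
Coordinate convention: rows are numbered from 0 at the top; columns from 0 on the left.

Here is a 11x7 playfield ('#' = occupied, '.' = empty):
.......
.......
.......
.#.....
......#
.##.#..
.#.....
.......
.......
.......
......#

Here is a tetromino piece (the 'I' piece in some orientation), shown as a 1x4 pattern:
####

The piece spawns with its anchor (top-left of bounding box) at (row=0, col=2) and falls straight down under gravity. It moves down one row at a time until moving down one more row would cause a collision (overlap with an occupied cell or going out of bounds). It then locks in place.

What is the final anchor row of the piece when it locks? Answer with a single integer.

Spawn at (row=0, col=2). Try each row:
  row 0: fits
  row 1: fits
  row 2: fits
  row 3: fits
  row 4: fits
  row 5: blocked -> lock at row 4

Answer: 4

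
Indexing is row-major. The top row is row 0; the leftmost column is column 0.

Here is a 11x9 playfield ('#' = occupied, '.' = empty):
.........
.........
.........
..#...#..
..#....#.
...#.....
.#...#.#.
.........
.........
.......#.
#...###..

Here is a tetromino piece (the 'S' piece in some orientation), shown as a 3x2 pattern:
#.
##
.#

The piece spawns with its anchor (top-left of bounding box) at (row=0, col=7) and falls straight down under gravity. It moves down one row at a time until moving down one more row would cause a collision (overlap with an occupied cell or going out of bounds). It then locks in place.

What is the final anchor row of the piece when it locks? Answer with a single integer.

Spawn at (row=0, col=7). Try each row:
  row 0: fits
  row 1: fits
  row 2: fits
  row 3: blocked -> lock at row 2

Answer: 2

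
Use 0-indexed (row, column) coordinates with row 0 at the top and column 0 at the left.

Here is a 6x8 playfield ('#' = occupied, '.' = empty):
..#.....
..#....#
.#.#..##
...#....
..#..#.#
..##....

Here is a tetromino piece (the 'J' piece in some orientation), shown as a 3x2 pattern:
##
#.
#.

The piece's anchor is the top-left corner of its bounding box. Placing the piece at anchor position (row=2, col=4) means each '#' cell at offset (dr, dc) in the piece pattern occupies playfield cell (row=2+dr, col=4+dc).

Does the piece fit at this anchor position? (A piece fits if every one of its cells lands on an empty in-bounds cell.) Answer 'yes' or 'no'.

Check each piece cell at anchor (2, 4):
  offset (0,0) -> (2,4): empty -> OK
  offset (0,1) -> (2,5): empty -> OK
  offset (1,0) -> (3,4): empty -> OK
  offset (2,0) -> (4,4): empty -> OK
All cells valid: yes

Answer: yes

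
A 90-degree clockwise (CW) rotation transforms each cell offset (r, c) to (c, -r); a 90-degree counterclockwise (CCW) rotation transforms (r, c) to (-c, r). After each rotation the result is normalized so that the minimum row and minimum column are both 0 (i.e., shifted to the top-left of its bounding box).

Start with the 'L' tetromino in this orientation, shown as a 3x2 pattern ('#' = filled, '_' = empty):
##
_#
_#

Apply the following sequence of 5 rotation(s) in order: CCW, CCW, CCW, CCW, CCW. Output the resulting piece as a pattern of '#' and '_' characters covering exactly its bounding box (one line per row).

Answer: ###
#__

Derivation:
Start:
##
_#
_#
After rotation 1 (CCW):
###
#__
After rotation 2 (CCW):
#_
#_
##
After rotation 3 (CCW):
__#
###
After rotation 4 (CCW):
##
_#
_#
After rotation 5 (CCW):
###
#__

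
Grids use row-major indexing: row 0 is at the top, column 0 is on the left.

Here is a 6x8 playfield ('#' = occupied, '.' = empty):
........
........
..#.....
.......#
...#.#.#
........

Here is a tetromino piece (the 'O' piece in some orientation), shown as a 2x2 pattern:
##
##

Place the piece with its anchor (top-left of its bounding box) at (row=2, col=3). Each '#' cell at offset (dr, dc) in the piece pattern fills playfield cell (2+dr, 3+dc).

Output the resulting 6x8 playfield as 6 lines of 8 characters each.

Answer: ........
........
..###...
...##..#
...#.#.#
........

Derivation:
Fill (2+0,3+0) = (2,3)
Fill (2+0,3+1) = (2,4)
Fill (2+1,3+0) = (3,3)
Fill (2+1,3+1) = (3,4)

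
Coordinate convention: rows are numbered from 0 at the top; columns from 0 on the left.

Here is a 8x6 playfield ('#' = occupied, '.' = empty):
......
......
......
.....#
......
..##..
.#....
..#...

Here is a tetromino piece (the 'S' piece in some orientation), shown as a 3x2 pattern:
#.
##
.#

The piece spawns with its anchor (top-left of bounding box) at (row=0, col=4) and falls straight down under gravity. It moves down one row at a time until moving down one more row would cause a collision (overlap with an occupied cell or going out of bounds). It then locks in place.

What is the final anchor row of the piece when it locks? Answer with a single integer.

Answer: 0

Derivation:
Spawn at (row=0, col=4). Try each row:
  row 0: fits
  row 1: blocked -> lock at row 0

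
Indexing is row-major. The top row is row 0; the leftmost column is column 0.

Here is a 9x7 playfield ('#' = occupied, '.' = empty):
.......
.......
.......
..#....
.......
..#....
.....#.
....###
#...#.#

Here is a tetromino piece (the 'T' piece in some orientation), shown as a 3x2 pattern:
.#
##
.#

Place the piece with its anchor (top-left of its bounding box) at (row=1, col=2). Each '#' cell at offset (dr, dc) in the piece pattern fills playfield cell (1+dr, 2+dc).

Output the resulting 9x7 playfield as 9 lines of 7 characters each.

Answer: .......
...#...
..##...
..##...
.......
..#....
.....#.
....###
#...#.#

Derivation:
Fill (1+0,2+1) = (1,3)
Fill (1+1,2+0) = (2,2)
Fill (1+1,2+1) = (2,3)
Fill (1+2,2+1) = (3,3)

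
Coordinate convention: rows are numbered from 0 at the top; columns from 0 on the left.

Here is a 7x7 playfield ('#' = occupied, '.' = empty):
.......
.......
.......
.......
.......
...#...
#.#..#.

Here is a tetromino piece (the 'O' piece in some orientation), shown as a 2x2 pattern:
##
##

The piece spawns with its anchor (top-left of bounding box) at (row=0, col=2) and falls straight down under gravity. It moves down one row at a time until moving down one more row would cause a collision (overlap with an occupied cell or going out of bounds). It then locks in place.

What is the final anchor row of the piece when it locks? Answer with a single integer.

Spawn at (row=0, col=2). Try each row:
  row 0: fits
  row 1: fits
  row 2: fits
  row 3: fits
  row 4: blocked -> lock at row 3

Answer: 3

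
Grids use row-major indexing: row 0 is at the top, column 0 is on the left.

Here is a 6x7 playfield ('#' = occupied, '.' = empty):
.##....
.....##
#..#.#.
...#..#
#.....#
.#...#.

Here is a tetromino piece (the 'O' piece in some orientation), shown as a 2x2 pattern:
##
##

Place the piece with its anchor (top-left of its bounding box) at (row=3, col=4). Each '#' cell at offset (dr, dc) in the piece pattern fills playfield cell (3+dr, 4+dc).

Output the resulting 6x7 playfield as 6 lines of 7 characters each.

Fill (3+0,4+0) = (3,4)
Fill (3+0,4+1) = (3,5)
Fill (3+1,4+0) = (4,4)
Fill (3+1,4+1) = (4,5)

Answer: .##....
.....##
#..#.#.
...####
#...###
.#...#.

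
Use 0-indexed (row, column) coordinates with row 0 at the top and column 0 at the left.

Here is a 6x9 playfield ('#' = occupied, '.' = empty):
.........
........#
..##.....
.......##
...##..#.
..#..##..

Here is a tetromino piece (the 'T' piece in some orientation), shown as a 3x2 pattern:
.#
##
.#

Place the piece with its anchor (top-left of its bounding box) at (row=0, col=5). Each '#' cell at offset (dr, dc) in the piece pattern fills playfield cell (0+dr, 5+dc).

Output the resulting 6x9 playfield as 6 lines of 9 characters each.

Fill (0+0,5+1) = (0,6)
Fill (0+1,5+0) = (1,5)
Fill (0+1,5+1) = (1,6)
Fill (0+2,5+1) = (2,6)

Answer: ......#..
.....##.#
..##..#..
.......##
...##..#.
..#..##..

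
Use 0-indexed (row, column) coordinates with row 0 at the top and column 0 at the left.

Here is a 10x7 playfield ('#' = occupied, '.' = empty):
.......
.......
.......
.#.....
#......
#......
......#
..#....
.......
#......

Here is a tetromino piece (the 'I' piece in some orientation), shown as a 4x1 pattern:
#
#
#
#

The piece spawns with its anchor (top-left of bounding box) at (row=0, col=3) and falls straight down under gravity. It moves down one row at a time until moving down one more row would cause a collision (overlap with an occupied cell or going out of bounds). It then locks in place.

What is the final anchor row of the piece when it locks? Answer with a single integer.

Spawn at (row=0, col=3). Try each row:
  row 0: fits
  row 1: fits
  row 2: fits
  row 3: fits
  row 4: fits
  row 5: fits
  row 6: fits
  row 7: blocked -> lock at row 6

Answer: 6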